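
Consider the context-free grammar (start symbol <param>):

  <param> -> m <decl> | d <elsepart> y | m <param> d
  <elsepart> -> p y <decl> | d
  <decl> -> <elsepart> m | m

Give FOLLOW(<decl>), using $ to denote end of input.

In <param> -> m <decl>: <decl> is at the end, add FOLLOW(<param>) = { $, d }.
In <elsepart> -> p y <decl>: <decl> is at the end, add FOLLOW(<elsepart>) = { m, y }.
Union: FOLLOW(<decl>) = { $, d, m, y }.

{ $, d, m, y }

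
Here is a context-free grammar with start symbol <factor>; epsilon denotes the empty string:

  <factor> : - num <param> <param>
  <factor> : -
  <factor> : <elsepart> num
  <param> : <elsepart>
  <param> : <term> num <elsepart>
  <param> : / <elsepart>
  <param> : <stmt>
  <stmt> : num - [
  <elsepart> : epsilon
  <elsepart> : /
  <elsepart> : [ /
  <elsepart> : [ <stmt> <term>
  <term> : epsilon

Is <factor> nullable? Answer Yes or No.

No

Nullable nonterminals: <elsepart>, <param>, <term>.
No production of <factor> has an RHS whose symbols are all nullable, so <factor> is not nullable.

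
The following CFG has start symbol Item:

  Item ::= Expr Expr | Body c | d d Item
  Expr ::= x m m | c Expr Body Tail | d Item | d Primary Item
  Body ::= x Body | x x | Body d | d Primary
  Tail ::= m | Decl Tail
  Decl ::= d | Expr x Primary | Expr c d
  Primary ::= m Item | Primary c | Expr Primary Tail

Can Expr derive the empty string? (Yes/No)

No nonterminal in this grammar is nullable.
No production of Expr has an RHS whose symbols are all nullable, so Expr is not nullable.

No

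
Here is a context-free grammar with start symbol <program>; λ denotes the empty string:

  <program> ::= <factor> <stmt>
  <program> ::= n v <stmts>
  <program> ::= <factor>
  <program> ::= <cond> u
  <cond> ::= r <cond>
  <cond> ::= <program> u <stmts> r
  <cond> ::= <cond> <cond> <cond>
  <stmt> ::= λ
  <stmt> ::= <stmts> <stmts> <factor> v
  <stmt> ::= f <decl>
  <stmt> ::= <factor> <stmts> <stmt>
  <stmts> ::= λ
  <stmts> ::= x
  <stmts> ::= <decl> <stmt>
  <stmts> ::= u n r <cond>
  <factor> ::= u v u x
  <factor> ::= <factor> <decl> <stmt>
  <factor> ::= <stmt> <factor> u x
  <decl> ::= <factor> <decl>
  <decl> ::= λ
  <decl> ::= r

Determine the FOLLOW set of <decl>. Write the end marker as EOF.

In <stmt> ::= f <decl>: <decl> is at the end, add FOLLOW(<stmt>) = { EOF, f, r, u, v, x }.
In <stmts> ::= <decl> <stmt>: add FIRST(<stmt>)\{λ} = { f, r, u, x }.
  Since <stmt> is nullable, also add FOLLOW(<stmts>) = { EOF, f, r, u, v, x }.
In <factor> ::= <factor> <decl> <stmt>: add FIRST(<stmt>)\{λ} = { f, r, u, x }.
  Since <stmt> is nullable, also add FOLLOW(<factor>) = { EOF, f, r, u, v, x }.
In <decl> ::= <factor> <decl>: <decl> is at the end, add FOLLOW(<decl>) = { EOF, f, r, u, v, x }.
Union: FOLLOW(<decl>) = { EOF, f, r, u, v, x }.

{ EOF, f, r, u, v, x }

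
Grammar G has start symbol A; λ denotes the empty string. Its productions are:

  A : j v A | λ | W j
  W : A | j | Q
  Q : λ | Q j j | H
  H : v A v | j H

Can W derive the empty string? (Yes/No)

Yes

W : A and each of A is nullable, so W ⇒* λ.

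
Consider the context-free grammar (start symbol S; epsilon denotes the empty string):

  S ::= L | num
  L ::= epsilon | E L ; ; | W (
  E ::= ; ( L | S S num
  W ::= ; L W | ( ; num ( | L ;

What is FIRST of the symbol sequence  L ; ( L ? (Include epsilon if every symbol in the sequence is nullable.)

Add FIRST(L)\{epsilon} = { (, ;, num }; L is nullable, continue.
; is a terminal; add {;} and stop.

{ (, ;, num }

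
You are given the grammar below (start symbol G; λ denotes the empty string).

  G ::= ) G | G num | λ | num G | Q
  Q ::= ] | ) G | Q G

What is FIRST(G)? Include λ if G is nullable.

{ ), ], num, λ }

G ::= ) G contributes {)}.
From G ::= G num: G nullable, take FIRST(G) ∪ {num} = { ), ], num }.
G ::= λ contributes λ.
G ::= num G contributes {num}.
From G ::= Q: add FIRST(Q) = { ), ] }.
Union: FIRST(G) = { ), ], num, λ }.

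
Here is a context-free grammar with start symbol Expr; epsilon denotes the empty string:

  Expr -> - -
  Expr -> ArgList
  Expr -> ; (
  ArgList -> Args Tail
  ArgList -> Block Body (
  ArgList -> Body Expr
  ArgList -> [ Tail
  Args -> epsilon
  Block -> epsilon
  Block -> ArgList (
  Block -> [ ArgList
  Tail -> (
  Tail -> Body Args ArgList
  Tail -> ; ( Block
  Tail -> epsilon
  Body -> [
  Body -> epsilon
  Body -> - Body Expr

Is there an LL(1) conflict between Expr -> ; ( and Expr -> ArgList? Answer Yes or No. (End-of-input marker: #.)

FIRST(; () = { ; } and FIRST(ArgList) = { (, -, ;, [, epsilon }.
Both contain ;, so the two alternatives are not disjoint — LL(1) conflict.

Yes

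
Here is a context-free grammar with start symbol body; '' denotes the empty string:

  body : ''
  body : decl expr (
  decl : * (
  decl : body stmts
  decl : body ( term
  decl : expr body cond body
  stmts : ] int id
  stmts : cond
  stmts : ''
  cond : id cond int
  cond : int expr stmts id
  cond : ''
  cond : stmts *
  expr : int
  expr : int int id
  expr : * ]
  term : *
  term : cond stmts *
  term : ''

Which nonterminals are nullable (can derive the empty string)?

Directly nullable (have an ''-production): body, stmts, cond, term.
decl : body stmts with every symbol nullable, so decl is nullable.
No other nonterminal has a production whose RHS symbols are all nullable.

{ body, cond, decl, stmts, term }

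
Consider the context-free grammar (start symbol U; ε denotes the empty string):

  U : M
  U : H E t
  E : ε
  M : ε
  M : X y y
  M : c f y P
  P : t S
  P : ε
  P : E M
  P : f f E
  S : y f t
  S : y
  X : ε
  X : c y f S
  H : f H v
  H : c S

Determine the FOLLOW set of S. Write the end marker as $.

In P : t S: S is at the end, add FOLLOW(P) = { $ }.
In X : c y f S: S is at the end, add FOLLOW(X) = { y }.
In H : c S: S is at the end, add FOLLOW(H) = { t, v }.
Union: FOLLOW(S) = { $, t, v, y }.

{ $, t, v, y }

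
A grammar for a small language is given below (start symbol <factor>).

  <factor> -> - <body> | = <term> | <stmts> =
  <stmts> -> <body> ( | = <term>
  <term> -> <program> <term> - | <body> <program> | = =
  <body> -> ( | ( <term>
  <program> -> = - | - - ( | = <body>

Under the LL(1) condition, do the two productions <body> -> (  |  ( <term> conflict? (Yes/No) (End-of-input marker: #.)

FIRST(() = { ( } and FIRST(( <term>) = { ( }.
Both contain (, so the two alternatives are not disjoint — LL(1) conflict.

Yes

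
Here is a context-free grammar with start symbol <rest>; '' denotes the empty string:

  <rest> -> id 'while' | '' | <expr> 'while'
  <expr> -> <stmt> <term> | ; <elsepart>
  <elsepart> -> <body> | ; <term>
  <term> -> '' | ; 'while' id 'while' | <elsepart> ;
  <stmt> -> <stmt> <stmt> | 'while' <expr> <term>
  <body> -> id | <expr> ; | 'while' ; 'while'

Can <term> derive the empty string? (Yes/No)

<term> has an ''-production, so <term> ⇒ ''.

Yes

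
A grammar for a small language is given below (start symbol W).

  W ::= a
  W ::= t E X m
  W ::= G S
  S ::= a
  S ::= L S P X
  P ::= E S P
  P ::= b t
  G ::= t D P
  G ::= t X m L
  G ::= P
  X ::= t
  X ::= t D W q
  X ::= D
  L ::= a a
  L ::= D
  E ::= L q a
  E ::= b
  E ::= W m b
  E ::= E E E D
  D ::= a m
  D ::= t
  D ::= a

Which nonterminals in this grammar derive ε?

{ } (none)

No nonterminal has an empty production or an RHS whose symbols are all nullable.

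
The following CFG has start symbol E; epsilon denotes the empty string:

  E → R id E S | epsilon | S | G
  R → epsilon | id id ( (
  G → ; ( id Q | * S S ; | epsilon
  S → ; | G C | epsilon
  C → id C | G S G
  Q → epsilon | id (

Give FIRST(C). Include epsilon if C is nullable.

{ *, ;, id, epsilon }

C → id C contributes {id}.
From C → G S G: G, S, G nullable, take FIRST(G) ∪ FIRST(S) ∪ FIRST(G) = { *, ;, id }; also epsilon since the whole RHS is nullable.
Union: FIRST(C) = { *, ;, id, epsilon }.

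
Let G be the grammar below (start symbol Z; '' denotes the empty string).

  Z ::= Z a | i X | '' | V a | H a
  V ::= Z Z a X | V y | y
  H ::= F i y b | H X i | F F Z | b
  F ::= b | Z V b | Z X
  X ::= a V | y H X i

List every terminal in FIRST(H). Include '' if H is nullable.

{ a, b, i, y }

From H ::= F i y b: add FIRST(F) = { a, b, i, y }.
From H ::= H X i: add FIRST(H) = { a, b, i, y }.
From H ::= F F Z: add FIRST(F) = { a, b, i, y }.
H ::= b contributes {b}.
Union: FIRST(H) = { a, b, i, y }.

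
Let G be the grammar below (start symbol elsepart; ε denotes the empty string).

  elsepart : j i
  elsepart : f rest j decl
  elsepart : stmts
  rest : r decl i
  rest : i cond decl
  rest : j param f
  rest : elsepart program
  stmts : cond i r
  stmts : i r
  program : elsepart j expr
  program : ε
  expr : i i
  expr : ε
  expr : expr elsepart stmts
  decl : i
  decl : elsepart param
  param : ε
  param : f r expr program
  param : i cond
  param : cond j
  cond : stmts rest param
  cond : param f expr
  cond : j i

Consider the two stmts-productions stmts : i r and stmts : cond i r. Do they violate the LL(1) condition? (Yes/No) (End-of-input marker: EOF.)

FIRST(i r) = { i } and FIRST(cond i r) = { f, i, j }.
Both contain i, so the two alternatives are not disjoint — LL(1) conflict.

Yes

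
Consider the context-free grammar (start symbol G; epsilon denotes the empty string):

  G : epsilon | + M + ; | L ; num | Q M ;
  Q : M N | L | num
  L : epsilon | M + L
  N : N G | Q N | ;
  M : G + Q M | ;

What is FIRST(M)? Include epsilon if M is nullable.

{ +, ;, num }

From M : G + Q M: G nullable, take FIRST(G) ∪ {+} = { +, ;, num }.
M : ; contributes {;}.
Union: FIRST(M) = { +, ;, num }.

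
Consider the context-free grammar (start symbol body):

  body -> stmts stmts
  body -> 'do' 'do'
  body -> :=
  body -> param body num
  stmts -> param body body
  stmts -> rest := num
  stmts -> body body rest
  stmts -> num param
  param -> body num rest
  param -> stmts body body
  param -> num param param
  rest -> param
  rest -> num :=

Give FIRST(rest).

{ 'do', :=, num }

From rest -> param: add FIRST(param) = { 'do', :=, num }.
rest -> num := contributes {num}.
Union: FIRST(rest) = { 'do', :=, num }.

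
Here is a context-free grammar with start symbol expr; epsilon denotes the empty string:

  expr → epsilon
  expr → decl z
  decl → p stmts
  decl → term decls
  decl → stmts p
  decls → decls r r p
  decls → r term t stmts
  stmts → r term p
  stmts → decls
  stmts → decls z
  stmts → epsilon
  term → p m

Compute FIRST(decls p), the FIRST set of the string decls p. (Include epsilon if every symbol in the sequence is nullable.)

Add FIRST(decls) = { r }; decls is not nullable, stop.

{ r }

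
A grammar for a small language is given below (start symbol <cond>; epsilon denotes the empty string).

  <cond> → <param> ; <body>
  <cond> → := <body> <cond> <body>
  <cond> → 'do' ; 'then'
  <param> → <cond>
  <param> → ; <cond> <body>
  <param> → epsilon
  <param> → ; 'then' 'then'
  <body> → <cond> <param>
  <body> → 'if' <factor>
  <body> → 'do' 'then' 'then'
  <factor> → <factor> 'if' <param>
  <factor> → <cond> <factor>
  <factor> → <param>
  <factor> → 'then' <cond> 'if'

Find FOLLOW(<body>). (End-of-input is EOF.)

In <cond> → <param> ; <body>: <body> is at the end, add FOLLOW(<cond>) = { EOF, 'do', 'if', 'then', :=, ; }.
In <cond> → := <body> <cond> <body>: add FIRST(<cond> <body>) = { 'do', :=, ; }.
In <cond> → := <body> <cond> <body>: <body> is at the end, add FOLLOW(<cond>) = { EOF, 'do', 'if', 'then', :=, ; }.
In <param> → ; <cond> <body>: <body> is at the end, add FOLLOW(<param>) = { EOF, 'do', 'if', 'then', :=, ; }.
Union: FOLLOW(<body>) = { EOF, 'do', 'if', 'then', :=, ; }.

{ EOF, 'do', 'if', 'then', :=, ; }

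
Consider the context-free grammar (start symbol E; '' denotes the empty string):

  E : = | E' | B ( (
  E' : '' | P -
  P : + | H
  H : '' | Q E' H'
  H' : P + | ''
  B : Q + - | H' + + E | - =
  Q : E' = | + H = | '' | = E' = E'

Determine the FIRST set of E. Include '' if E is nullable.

{ +, -, =, '' }

E : = contributes {=}.
From E : E': add FIRST(E') = { +, -, =, '' } (including '' since E' is nullable).
From E : B ( (: add FIRST(B) = { +, -, = }.
Union: FIRST(E) = { +, -, =, '' }.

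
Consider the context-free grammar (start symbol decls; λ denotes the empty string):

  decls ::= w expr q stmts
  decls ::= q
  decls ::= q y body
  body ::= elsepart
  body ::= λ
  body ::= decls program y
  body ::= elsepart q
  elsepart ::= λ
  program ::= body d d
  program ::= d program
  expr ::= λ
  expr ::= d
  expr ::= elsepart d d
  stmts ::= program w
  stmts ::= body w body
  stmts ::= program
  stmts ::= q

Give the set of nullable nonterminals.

Directly nullable (have an λ-production): body, elsepart, expr.
No other nonterminal has a production whose RHS symbols are all nullable.

{ body, elsepart, expr }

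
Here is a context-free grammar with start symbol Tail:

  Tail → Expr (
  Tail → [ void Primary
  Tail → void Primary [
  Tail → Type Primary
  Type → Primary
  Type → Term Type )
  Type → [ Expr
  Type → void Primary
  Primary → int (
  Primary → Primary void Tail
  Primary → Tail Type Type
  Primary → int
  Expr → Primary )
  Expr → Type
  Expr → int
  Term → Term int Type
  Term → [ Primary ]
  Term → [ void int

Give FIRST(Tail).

{ [, int, void }

From Tail → Expr (: add FIRST(Expr) = { [, int, void }.
Tail → [ void Primary contributes {[}.
Tail → void Primary [ contributes {void}.
From Tail → Type Primary: add FIRST(Type) = { [, int, void }.
Union: FIRST(Tail) = { [, int, void }.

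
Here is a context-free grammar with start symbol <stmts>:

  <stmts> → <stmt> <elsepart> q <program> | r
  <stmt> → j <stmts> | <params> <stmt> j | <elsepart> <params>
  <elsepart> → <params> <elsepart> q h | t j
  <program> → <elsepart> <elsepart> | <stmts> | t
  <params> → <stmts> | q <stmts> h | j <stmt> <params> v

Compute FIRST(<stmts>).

From <stmts> → <stmt> <elsepart> q <program>: add FIRST(<stmt>) = { j, q, r, t }.
<stmts> → r contributes {r}.
Union: FIRST(<stmts>) = { j, q, r, t }.

{ j, q, r, t }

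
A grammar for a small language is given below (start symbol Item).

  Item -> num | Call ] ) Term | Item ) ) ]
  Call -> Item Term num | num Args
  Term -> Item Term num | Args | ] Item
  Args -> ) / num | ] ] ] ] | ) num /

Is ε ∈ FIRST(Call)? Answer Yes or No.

No

No nonterminal in this grammar is nullable.
No production of Call has an RHS whose symbols are all nullable, so Call is not nullable.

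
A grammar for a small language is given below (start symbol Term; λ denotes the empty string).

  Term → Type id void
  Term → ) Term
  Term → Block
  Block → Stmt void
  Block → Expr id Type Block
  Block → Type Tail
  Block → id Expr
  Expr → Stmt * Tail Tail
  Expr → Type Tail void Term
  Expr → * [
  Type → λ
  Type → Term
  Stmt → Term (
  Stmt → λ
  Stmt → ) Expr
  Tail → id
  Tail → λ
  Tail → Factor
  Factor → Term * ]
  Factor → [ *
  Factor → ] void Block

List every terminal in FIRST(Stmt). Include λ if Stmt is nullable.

{ (, ), *, [, ], id, void, λ }

From Stmt → Term (: Term nullable, take FIRST(Term) ∪ {(} = { (, ), *, [, ], id, void }.
Stmt → λ contributes λ.
Stmt → ) Expr contributes {)}.
Union: FIRST(Stmt) = { (, ), *, [, ], id, void, λ }.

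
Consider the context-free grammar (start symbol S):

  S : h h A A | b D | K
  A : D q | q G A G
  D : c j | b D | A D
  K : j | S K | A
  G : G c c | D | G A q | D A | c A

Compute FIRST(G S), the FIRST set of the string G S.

{ b, c, q }

Add FIRST(G) = { b, c, q }; G is not nullable, stop.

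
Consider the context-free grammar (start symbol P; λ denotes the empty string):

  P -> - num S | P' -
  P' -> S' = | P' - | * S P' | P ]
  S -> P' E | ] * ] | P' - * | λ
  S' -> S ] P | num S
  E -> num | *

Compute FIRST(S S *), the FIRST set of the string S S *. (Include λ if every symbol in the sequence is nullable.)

{ *, -, ], num }

Add FIRST(S)\{λ} = { *, -, ], num }; S is nullable, continue.
Add FIRST(S)\{λ} = { *, -, ], num }; S is nullable, continue.
* is a terminal; add {*} and stop.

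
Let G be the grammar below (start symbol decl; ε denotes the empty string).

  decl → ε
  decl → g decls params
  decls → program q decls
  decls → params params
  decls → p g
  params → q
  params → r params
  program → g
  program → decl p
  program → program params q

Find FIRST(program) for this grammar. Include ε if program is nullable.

{ g, p }

program → g contributes {g}.
From program → decl p: decl nullable, take FIRST(decl) ∪ {p} = { g, p }.
From program → program params q: add FIRST(program) = { g, p }.
Union: FIRST(program) = { g, p }.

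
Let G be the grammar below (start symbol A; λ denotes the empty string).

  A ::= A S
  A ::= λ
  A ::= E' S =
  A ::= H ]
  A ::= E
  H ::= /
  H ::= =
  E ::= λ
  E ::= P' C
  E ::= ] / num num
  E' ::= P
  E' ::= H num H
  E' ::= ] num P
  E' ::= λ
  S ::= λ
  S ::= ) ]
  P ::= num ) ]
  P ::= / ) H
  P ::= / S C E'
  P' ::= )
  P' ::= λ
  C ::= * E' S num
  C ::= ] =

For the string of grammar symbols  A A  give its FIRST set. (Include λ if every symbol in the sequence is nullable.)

Add FIRST(A)\{λ} = { ), *, /, =, ], num }; A is nullable, continue.
Add FIRST(A)\{λ} = { ), *, /, =, ], num }; A is nullable, continue.
Every symbol is nullable, so include λ.

{ ), *, /, =, ], num, λ }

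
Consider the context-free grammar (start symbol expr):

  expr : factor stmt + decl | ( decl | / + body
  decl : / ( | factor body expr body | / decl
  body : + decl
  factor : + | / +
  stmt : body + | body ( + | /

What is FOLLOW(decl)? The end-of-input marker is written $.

In expr : factor stmt + decl: decl is at the end, add FOLLOW(expr) = { $, + }.
In expr : ( decl: decl is at the end, add FOLLOW(expr) = { $, + }.
In decl : / decl: decl is at the end, add FOLLOW(decl) = { $, (, +, / }.
In body : + decl: decl is at the end, add FOLLOW(body) = { $, (, +, / }.
Union: FOLLOW(decl) = { $, (, +, / }.

{ $, (, +, / }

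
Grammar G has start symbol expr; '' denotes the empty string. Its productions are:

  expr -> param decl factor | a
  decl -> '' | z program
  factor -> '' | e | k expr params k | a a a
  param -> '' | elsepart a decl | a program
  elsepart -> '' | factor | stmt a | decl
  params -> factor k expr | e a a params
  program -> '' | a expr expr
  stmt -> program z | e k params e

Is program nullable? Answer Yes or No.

program has an ''-production, so program ⇒ ''.

Yes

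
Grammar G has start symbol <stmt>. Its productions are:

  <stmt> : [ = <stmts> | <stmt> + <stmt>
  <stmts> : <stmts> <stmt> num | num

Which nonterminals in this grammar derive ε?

No nonterminal has an empty production or an RHS whose symbols are all nullable.

{ } (none)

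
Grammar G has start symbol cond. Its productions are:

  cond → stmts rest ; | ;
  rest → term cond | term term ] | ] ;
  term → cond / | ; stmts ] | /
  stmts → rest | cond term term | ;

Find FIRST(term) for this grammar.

From term → cond /: add FIRST(cond) = { /, ;, ] }.
term → ; stmts ] contributes {;}.
term → / contributes {/}.
Union: FIRST(term) = { /, ;, ] }.

{ /, ;, ] }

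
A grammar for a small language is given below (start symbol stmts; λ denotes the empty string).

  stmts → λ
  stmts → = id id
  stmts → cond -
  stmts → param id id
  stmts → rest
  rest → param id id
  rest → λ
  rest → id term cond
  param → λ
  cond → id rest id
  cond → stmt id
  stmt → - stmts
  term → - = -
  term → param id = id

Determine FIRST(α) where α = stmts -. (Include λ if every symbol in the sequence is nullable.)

{ -, =, id }

Add FIRST(stmts)\{λ} = { -, =, id }; stmts is nullable, continue.
- is a terminal; add {-} and stop.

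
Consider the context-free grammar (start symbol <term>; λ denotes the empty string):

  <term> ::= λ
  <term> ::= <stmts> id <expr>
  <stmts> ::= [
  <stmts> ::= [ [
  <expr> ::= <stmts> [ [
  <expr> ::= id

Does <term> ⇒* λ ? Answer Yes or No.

Yes

<term> has an λ-production, so <term> ⇒ λ.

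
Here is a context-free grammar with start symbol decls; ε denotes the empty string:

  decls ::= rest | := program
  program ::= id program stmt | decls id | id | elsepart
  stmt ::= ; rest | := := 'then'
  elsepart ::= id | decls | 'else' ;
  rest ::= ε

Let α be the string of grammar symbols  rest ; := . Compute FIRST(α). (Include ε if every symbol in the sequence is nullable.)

{ ; }

Add FIRST(rest)\{ε} = {  }; rest is nullable, continue.
; is a terminal; add {;} and stop.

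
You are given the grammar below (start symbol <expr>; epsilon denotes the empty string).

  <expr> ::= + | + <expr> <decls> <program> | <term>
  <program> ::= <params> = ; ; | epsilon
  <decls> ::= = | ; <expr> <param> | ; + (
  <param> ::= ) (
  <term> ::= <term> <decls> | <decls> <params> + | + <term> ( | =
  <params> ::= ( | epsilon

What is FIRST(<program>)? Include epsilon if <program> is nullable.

{ (, =, epsilon }

From <program> ::= <params> = ; ;: <params> nullable, take FIRST(<params>) ∪ {=} = { (, = }.
<program> ::= epsilon contributes epsilon.
Union: FIRST(<program>) = { (, =, epsilon }.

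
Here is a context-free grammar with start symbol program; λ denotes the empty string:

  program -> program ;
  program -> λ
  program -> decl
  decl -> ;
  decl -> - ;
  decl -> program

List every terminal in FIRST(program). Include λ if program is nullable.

{ -, ;, λ }

From program -> program ;: program nullable, take FIRST(program) ∪ {;} = { -, ; }.
program -> λ contributes λ.
From program -> decl: add FIRST(decl) = { -, ;, λ } (including λ since decl is nullable).
Union: FIRST(program) = { -, ;, λ }.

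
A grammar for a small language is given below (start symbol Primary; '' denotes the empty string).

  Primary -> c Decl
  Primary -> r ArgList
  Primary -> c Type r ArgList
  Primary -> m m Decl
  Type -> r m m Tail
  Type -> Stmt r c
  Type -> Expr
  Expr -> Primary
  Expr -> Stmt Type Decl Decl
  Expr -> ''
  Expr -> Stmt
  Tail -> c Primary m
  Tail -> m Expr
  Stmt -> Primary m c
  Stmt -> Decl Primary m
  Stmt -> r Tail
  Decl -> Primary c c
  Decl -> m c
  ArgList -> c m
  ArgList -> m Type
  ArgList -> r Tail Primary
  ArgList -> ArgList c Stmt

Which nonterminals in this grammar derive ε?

{ Expr, Type }

Directly nullable (have an ''-production): Expr.
Type -> Expr with every symbol nullable, so Type is nullable.
No other nonterminal has a production whose RHS symbols are all nullable.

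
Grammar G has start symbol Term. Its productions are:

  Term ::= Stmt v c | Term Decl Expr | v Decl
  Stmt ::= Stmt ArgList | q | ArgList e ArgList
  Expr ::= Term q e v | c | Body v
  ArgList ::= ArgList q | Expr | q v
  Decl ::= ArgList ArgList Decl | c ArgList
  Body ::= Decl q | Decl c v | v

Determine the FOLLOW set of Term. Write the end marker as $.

Term is the start symbol, so $ ∈ FOLLOW(Term).
In Term ::= Term Decl Expr: add FIRST(Decl Expr) = { c, q, v }.
In Expr ::= Term q e v: add FIRST(q e v) = { q }.
Union: FOLLOW(Term) = { $, c, q, v }.

{ $, c, q, v }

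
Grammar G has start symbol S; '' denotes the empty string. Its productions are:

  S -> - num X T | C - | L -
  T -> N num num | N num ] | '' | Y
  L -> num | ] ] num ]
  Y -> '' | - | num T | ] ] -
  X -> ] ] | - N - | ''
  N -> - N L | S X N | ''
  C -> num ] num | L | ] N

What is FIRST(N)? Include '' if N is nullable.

N -> - N L contributes {-}.
From N -> S X N: add FIRST(S) = { -, ], num }.
N -> '' contributes ''.
Union: FIRST(N) = { -, ], num, '' }.

{ -, ], num, '' }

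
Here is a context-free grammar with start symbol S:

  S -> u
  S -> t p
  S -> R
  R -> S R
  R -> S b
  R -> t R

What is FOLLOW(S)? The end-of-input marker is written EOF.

{ EOF, b, t, u }

S is the start symbol, so EOF ∈ FOLLOW(S).
In R -> S R: add FIRST(R) = { t, u }.
In R -> S b: add FIRST(b) = { b }.
Union: FOLLOW(S) = { EOF, b, t, u }.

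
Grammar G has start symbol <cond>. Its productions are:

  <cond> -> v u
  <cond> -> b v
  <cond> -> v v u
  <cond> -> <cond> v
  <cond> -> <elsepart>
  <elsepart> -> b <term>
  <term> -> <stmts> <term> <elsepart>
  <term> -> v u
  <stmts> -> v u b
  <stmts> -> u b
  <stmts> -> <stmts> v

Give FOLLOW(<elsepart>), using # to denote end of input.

{ #, b, v }

In <cond> -> <elsepart>: <elsepart> is at the end, add FOLLOW(<cond>) = { #, v }.
In <term> -> <stmts> <term> <elsepart>: <elsepart> is at the end, add FOLLOW(<term>) = { #, b, v }.
Union: FOLLOW(<elsepart>) = { #, b, v }.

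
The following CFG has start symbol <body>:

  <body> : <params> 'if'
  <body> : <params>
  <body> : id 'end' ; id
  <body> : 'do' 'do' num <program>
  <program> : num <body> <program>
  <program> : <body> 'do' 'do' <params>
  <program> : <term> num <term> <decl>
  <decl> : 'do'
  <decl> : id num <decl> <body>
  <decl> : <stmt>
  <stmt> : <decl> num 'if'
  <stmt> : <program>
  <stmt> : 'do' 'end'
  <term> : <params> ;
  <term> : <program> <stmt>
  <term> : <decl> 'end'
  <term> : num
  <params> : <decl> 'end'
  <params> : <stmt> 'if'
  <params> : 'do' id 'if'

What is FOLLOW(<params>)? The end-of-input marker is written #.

In <body> : <params> 'if': add FIRST('if') = { 'if' }.
In <body> : <params>: <params> is at the end, add FOLLOW(<body>) = { #, 'do', 'end', 'if', id, num }.
In <program> : <body> 'do' 'do' <params>: <params> is at the end, add FOLLOW(<program>) = { #, 'do', 'end', 'if', id, num }.
In <term> : <params> ;: add FIRST(;) = { ; }.
Union: FOLLOW(<params>) = { #, 'do', 'end', 'if', ;, id, num }.

{ #, 'do', 'end', 'if', ;, id, num }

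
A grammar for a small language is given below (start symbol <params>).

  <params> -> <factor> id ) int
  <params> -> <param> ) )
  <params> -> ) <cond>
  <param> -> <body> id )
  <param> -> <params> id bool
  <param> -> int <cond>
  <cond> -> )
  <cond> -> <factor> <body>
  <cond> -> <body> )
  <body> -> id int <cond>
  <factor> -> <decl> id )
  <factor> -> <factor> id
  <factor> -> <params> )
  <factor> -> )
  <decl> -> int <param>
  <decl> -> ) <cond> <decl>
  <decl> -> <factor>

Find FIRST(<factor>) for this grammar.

From <factor> -> <decl> id ): add FIRST(<decl>) = { ), id, int }.
From <factor> -> <factor> id: add FIRST(<factor>) = { ), id, int }.
From <factor> -> <params> ): add FIRST(<params>) = { ), id, int }.
<factor> -> ) contributes {)}.
Union: FIRST(<factor>) = { ), id, int }.

{ ), id, int }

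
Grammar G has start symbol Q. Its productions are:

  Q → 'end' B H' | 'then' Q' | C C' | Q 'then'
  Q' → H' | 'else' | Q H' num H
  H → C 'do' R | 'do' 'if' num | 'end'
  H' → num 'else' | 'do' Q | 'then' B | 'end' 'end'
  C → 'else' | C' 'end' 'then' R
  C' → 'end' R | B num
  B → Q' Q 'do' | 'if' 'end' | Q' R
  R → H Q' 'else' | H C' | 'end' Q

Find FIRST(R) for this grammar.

{ 'do', 'else', 'end', 'if', 'then', num }

From R → H Q' 'else': add FIRST(H) = { 'do', 'else', 'end', 'if', 'then', num }.
From R → H C': add FIRST(H) = { 'do', 'else', 'end', 'if', 'then', num }.
R → 'end' Q contributes {'end'}.
Union: FIRST(R) = { 'do', 'else', 'end', 'if', 'then', num }.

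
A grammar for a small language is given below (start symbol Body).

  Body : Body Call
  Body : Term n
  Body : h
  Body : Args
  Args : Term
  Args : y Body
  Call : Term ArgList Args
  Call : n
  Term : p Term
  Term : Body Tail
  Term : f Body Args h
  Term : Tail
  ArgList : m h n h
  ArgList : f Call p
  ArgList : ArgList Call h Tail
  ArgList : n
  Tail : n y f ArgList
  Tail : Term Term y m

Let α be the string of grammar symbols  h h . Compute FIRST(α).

h is a terminal; add {h} and stop.

{ h }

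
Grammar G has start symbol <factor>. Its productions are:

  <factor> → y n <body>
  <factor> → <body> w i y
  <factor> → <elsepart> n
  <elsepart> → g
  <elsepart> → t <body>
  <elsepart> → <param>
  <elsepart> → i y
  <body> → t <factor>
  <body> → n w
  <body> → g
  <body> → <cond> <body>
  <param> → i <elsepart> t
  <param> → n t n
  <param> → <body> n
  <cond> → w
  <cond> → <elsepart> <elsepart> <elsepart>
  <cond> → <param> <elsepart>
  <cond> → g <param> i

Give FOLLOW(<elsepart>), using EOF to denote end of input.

In <factor> → <elsepart> n: add FIRST(n) = { n }.
In <param> → i <elsepart> t: add FIRST(t) = { t }.
In <cond> → <elsepart> <elsepart> <elsepart>: add FIRST(<elsepart> <elsepart>) = { g, i, n, t, w }.
In <cond> → <elsepart> <elsepart> <elsepart>: add FIRST(<elsepart>) = { g, i, n, t, w }.
In <cond> → <elsepart> <elsepart> <elsepart>: <elsepart> is at the end, add FOLLOW(<cond>) = { g, i, n, t, w }.
In <cond> → <param> <elsepart>: <elsepart> is at the end, add FOLLOW(<cond>) = { g, i, n, t, w }.
Union: FOLLOW(<elsepart>) = { g, i, n, t, w }.

{ g, i, n, t, w }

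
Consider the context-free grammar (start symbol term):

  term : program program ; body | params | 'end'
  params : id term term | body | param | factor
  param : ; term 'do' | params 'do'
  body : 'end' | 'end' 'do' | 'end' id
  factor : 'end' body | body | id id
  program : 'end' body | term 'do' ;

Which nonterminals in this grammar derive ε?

{ } (none)

No nonterminal has an empty production or an RHS whose symbols are all nullable.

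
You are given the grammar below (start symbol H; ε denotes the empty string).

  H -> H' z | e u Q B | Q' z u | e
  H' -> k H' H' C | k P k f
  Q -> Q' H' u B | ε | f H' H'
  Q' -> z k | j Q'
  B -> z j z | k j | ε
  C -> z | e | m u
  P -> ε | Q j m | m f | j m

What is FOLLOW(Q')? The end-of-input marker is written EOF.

{ k, z }

In H -> Q' z u: add FIRST(z u) = { z }.
In Q -> Q' H' u B: add FIRST(H' u B) = { k }.
In Q' -> j Q': Q' is at the end, add FOLLOW(Q') = { k, z }.
Union: FOLLOW(Q') = { k, z }.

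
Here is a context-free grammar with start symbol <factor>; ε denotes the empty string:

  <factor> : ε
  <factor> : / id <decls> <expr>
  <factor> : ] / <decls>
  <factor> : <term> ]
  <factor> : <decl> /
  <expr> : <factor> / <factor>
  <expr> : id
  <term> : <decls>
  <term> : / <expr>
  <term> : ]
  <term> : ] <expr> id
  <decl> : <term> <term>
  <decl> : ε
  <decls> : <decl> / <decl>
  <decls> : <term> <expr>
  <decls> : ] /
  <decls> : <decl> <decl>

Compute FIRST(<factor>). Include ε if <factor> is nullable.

{ /, ], id, ε }

<factor> : ε contributes ε.
<factor> : / id <decls> <expr> contributes {/}.
<factor> : ] / <decls> contributes {]}.
From <factor> : <term> ]: <term> nullable, take FIRST(<term>) ∪ {]} = { /, ], id }.
From <factor> : <decl> /: <decl> nullable, take FIRST(<decl>) ∪ {/} = { /, ], id }.
Union: FIRST(<factor>) = { /, ], id, ε }.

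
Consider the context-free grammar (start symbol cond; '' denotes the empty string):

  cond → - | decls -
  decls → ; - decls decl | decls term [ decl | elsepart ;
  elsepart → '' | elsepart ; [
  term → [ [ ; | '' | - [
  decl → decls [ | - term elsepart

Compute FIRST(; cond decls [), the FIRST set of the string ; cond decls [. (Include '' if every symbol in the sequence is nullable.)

{ ; }

; is a terminal; add {;} and stop.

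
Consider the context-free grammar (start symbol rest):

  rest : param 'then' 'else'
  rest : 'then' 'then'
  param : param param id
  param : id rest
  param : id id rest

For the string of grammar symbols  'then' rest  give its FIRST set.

{ 'then' }

'then' is a terminal; add {'then'} and stop.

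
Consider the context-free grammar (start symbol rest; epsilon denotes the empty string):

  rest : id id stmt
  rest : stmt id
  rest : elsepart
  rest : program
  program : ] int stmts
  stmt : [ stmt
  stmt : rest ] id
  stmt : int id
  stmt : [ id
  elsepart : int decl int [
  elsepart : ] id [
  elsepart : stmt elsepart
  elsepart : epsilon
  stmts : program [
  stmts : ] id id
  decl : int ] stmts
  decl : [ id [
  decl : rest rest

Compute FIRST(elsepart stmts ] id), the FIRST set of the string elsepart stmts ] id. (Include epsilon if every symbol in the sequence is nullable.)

Add FIRST(elsepart)\{epsilon} = { [, ], id, int }; elsepart is nullable, continue.
Add FIRST(stmts) = { ] }; stmts is not nullable, stop.

{ [, ], id, int }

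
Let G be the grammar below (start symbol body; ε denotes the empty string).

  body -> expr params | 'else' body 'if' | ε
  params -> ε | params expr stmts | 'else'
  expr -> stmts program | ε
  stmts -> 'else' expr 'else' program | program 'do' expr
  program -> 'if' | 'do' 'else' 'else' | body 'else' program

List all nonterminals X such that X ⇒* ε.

Directly nullable (have an ε-production): body, params, expr.
No other nonterminal has a production whose RHS symbols are all nullable.

{ body, expr, params }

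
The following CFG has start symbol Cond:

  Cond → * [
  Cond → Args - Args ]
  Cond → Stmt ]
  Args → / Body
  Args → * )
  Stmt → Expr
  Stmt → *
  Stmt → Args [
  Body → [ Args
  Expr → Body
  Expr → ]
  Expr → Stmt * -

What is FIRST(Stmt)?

From Stmt → Expr: add FIRST(Expr) = { *, /, [, ] }.
Stmt → * contributes {*}.
From Stmt → Args [: add FIRST(Args) = { *, / }.
Union: FIRST(Stmt) = { *, /, [, ] }.

{ *, /, [, ] }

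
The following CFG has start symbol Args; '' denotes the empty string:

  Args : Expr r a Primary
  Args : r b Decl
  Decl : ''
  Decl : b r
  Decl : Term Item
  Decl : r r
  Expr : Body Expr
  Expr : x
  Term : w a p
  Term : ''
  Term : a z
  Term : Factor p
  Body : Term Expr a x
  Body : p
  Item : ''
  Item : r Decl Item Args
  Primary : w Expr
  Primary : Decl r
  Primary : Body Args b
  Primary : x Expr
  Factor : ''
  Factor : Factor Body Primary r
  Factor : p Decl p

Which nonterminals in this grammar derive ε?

{ Decl, Factor, Item, Term }

Directly nullable (have an ''-production): Decl, Term, Item, Factor.
No other nonterminal has a production whose RHS symbols are all nullable.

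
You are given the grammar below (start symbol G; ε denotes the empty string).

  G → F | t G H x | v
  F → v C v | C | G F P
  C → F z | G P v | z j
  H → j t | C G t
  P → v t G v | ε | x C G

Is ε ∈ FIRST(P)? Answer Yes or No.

P has an ε-production, so P ⇒ ε.

Yes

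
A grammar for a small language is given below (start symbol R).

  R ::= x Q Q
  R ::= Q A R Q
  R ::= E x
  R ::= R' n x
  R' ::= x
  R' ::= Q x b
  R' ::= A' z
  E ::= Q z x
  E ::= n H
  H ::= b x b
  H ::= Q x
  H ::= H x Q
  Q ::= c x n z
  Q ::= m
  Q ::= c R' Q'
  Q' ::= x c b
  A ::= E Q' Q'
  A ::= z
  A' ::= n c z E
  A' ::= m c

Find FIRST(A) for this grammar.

From A ::= E Q' Q': add FIRST(E) = { c, m, n }.
A ::= z contributes {z}.
Union: FIRST(A) = { c, m, n, z }.

{ c, m, n, z }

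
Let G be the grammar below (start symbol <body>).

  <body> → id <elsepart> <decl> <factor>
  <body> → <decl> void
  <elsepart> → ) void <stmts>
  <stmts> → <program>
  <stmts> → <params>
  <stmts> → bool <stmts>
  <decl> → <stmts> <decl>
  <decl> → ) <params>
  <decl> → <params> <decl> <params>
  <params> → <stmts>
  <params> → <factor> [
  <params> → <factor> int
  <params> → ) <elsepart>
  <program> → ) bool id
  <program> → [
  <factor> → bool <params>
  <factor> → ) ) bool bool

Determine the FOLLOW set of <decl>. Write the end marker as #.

In <body> → id <elsepart> <decl> <factor>: add FIRST(<factor>) = { ), bool }.
In <body> → <decl> void: add FIRST(void) = { void }.
In <decl> → <stmts> <decl>: <decl> is at the end, add FOLLOW(<decl>) = { ), [, bool, void }.
In <decl> → <params> <decl> <params>: add FIRST(<params>) = { ), [, bool }.
Union: FOLLOW(<decl>) = { ), [, bool, void }.

{ ), [, bool, void }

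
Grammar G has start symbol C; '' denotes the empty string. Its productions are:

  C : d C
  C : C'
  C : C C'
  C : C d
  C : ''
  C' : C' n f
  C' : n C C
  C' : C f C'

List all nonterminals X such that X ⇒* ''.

Directly nullable (have an ''-production): C.
No other nonterminal has a production whose RHS symbols are all nullable.

{ C }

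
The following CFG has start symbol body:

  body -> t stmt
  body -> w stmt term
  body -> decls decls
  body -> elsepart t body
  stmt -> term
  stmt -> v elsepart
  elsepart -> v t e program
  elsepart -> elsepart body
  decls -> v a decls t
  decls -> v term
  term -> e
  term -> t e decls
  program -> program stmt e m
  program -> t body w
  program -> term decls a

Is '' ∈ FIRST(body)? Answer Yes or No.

No

No nonterminal in this grammar is nullable.
No production of body has an RHS whose symbols are all nullable, so body is not nullable.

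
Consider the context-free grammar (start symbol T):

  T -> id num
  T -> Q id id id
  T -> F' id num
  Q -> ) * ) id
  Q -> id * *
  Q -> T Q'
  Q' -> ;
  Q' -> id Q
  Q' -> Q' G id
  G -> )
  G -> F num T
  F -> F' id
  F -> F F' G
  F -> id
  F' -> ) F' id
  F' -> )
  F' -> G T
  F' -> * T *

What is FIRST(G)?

{ ), *, id }

G -> ) contributes {)}.
From G -> F num T: add FIRST(F) = { ), *, id }.
Union: FIRST(G) = { ), *, id }.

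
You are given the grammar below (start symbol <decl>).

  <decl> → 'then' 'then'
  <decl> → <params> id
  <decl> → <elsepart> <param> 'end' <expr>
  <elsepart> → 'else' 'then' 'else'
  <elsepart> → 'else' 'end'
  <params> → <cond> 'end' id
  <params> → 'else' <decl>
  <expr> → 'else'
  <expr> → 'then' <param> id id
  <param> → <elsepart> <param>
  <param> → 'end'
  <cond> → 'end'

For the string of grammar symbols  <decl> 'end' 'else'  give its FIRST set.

Add FIRST(<decl>) = { 'else', 'end', 'then' }; <decl> is not nullable, stop.

{ 'else', 'end', 'then' }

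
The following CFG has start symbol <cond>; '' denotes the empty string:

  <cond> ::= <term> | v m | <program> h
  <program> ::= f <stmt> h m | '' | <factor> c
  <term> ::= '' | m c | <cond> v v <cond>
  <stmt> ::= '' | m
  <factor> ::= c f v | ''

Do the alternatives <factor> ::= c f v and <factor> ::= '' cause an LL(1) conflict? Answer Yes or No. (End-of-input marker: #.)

FIRST(c f v) = { c } and FIRST('') = { '' }.
The second alternative is nullable and FOLLOW(<factor>) = { c } shares c with FIRST of the first — conflict.

Yes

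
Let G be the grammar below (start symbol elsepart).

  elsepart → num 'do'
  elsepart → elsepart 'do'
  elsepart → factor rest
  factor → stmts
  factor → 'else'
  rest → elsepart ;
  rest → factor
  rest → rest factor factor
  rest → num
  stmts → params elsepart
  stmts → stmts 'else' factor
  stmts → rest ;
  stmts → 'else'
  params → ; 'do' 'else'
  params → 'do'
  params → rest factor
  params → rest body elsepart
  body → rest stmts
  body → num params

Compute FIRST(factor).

{ 'do', 'else', ;, num }

From factor → stmts: add FIRST(stmts) = { 'do', 'else', ;, num }.
factor → 'else' contributes {'else'}.
Union: FIRST(factor) = { 'do', 'else', ;, num }.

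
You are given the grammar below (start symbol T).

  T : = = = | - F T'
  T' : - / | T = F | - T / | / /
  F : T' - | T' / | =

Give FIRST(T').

{ -, /, = }

T' : - / contributes {-}.
From T' : T = F: add FIRST(T) = { -, = }.
T' : - T / contributes {-}.
T' : / / contributes {/}.
Union: FIRST(T') = { -, /, = }.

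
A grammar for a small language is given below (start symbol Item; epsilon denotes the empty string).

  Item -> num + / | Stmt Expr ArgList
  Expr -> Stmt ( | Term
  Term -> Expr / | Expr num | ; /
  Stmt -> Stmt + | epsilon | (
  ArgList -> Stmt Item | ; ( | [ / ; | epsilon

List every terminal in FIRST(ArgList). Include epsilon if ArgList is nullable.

{ (, +, ;, [, num, epsilon }

From ArgList -> Stmt Item: Stmt nullable, take FIRST(Stmt) ∪ FIRST(Item) = { (, +, ;, num }.
ArgList -> ; ( contributes {;}.
ArgList -> [ / ; contributes {[}.
ArgList -> epsilon contributes epsilon.
Union: FIRST(ArgList) = { (, +, ;, [, num, epsilon }.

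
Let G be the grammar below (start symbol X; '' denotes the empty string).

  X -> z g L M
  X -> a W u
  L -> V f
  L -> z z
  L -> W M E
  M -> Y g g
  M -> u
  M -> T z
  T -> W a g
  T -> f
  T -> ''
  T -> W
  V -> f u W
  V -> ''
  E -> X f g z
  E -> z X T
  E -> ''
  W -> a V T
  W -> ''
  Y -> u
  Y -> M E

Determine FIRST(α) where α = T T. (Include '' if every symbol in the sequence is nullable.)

{ a, f, '' }

Add FIRST(T)\{''} = { a, f }; T is nullable, continue.
Add FIRST(T)\{''} = { a, f }; T is nullable, continue.
Every symbol is nullable, so include ''.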